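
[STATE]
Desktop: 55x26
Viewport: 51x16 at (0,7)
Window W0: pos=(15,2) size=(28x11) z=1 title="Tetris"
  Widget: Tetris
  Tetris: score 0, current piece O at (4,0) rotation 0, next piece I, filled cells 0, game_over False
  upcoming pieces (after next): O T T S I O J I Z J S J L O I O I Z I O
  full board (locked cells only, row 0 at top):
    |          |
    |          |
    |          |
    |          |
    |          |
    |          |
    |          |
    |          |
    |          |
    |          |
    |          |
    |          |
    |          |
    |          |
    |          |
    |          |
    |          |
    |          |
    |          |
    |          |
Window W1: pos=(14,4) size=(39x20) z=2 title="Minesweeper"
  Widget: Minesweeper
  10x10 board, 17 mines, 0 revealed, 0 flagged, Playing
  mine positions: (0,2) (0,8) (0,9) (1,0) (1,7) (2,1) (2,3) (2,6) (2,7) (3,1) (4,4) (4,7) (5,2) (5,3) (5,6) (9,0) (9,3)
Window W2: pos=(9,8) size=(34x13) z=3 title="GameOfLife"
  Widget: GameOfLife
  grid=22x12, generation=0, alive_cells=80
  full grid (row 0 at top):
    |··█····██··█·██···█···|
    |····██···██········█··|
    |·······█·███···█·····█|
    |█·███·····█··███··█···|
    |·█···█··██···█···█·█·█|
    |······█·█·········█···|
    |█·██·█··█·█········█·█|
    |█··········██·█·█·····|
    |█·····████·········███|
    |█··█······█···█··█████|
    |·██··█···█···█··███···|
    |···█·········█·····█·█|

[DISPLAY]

              ┃■■■■■■■■■■                          
         ┏━━━━━━━━━━━━━━━━━━━━━━━━━━━━━━━━┓        
         ┃ GameOfLife                     ┃        
         ┠────────────────────────────────┨        
         ┃Gen: 0                          ┃        
         ┃·······█·███···█·····█          ┃        
         ┃█·███·····█··███··█···          ┃        
         ┃·█···█··██···█···█·█·█          ┃        
         ┃······█·█·········█···          ┃        
         ┃█·██·█··█·█········█·█          ┃        
         ┃█··········██·█·█·····          ┃        
         ┃█·····████·········███          ┃        
         ┃█··█······█···█··█████          ┃        
         ┗━━━━━━━━━━━━━━━━━━━━━━━━━━━━━━━━┛        
              ┃                                    
              ┃                                    


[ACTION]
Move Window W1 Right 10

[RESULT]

               ┃┃■■■■■■■■■■                        
         ┏━━━━━━━━━━━━━━━━━━━━━━━━━━━━━━━━┓        
         ┃ GameOfLife                     ┃        
         ┠────────────────────────────────┨        
         ┃Gen: 0                          ┃        
         ┃·······█·███···█·····█          ┃        
         ┃█·███·····█··███··█···          ┃        
         ┃·█···█··██···█···█·█·█          ┃        
         ┃······█·█·········█···          ┃        
         ┃█·██·█··█·█········█·█          ┃        
         ┃█··········██·█·█·····          ┃        
         ┃█·····████·········███          ┃        
         ┃█··█······█···█··█████          ┃        
         ┗━━━━━━━━━━━━━━━━━━━━━━━━━━━━━━━━┛        
                ┃                                  
                ┃                                  


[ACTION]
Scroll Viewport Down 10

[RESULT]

         ┠────────────────────────────────┨        
         ┃Gen: 0                          ┃        
         ┃·······█·███···█·····█          ┃        
         ┃█·███·····█··███··█···          ┃        
         ┃·█···█··██···█···█·█·█          ┃        
         ┃······█·█·········█···          ┃        
         ┃█·██·█··█·█········█·█          ┃        
         ┃█··········██·█·█·····          ┃        
         ┃█·····████·········███          ┃        
         ┃█··█······█···█··█████          ┃        
         ┗━━━━━━━━━━━━━━━━━━━━━━━━━━━━━━━━┛        
                ┃                                  
                ┃                                  
                ┗━━━━━━━━━━━━━━━━━━━━━━━━━━━━━━━━━━
                                                   
                                                   


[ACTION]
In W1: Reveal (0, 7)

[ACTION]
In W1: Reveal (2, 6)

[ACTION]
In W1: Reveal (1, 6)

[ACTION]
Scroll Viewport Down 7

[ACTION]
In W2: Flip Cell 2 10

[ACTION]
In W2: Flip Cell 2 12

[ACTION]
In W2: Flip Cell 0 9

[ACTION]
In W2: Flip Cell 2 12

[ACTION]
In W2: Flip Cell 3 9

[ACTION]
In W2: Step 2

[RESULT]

         ┠────────────────────────────────┨        
         ┃Gen: 2                          ┃        
         ┃··█████····█···██·····          ┃        
         ┃·█····█····███·█████··          ┃        
         ┃█······███··███·██··█·          ┃        
         ┃█·········█·······██··          ┃        
         ┃███····███·█······███·          ┃        
         ┃█·····█·············█·          ┃        
         ┃█·······█···█···█····█          ┃        
         ┃█·····██··████··██··██          ┃        
         ┗━━━━━━━━━━━━━━━━━━━━━━━━━━━━━━━━┛        
                ┃                                  
                ┃                                  
                ┗━━━━━━━━━━━━━━━━━━━━━━━━━━━━━━━━━━
                                                   
                                                   


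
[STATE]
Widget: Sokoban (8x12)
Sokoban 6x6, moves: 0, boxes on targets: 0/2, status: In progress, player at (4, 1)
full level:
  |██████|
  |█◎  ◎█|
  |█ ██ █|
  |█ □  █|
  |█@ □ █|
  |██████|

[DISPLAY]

██████  
█◎  ◎█  
█ ██ █  
█ □  █  
█@ □ █  
██████  
Moves: 0
        
        
        
        
        


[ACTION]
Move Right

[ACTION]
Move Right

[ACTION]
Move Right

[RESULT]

██████  
█◎  ◎█  
█ ██ █  
█ □  █  
█  @□█  
██████  
Moves: 2
        
        
        
        
        


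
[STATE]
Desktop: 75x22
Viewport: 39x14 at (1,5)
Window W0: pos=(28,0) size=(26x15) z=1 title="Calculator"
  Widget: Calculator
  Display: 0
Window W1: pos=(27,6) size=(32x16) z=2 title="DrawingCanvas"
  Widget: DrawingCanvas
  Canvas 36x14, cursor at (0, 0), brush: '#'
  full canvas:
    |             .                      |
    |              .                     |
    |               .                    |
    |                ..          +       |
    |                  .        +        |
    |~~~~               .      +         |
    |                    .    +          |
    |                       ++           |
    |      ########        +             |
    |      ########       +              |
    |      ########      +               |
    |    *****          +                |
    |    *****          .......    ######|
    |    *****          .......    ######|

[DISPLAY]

                           ┃│ 7 │ 8 │ 9
                          ┏━━━━━━━━━━━━
                          ┃ DrawingCanv
                          ┠────────────
                          ┃+           
                          ┃            
                          ┃            
                          ┃            
                          ┃            
                          ┃~~~~        
                          ┃            
                          ┃            
                          ┃      ######
                          ┃      ######


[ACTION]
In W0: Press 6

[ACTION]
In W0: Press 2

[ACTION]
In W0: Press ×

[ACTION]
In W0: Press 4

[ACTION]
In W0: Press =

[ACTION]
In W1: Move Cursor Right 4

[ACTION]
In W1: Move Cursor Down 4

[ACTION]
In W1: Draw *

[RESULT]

                           ┃│ 7 │ 8 │ 9
                          ┏━━━━━━━━━━━━
                          ┃ DrawingCanv
                          ┠────────────
                          ┃            
                          ┃            
                          ┃            
                          ┃            
                          ┃    *       
                          ┃~~~~        
                          ┃            
                          ┃            
                          ┃      ######
                          ┃      ######


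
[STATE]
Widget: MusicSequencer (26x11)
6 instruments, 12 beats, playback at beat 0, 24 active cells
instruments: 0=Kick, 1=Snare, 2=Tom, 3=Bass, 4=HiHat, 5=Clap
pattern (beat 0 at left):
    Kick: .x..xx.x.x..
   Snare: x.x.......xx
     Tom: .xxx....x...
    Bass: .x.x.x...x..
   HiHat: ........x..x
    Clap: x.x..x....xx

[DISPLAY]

      ▼12345678901        
  Kick·█··██·█·█··        
 Snare█·█·······██        
   Tom·███····█···        
  Bass·█·█·█···█··        
 HiHat········█··█        
  Clap█·█··█····██        
                          
                          
                          
                          


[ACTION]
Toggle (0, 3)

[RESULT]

      ▼12345678901        
  Kick·█·███·█·█··        
 Snare█·█·······██        
   Tom·███····█···        
  Bass·█·█·█···█··        
 HiHat········█··█        
  Clap█·█··█····██        
                          
                          
                          
                          


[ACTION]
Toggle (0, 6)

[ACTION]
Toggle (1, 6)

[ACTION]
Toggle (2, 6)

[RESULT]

      ▼12345678901        
  Kick·█·█████·█··        
 Snare█·█···█···██        
   Tom·███··█·█···        
  Bass·█·█·█···█··        
 HiHat········█··█        
  Clap█·█··█····██        
                          
                          
                          
                          


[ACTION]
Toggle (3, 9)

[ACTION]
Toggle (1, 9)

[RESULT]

      ▼12345678901        
  Kick·█·█████·█··        
 Snare█·█···█··███        
   Tom·███··█·█···        
  Bass·█·█·█······        
 HiHat········█··█        
  Clap█·█··█····██        
                          
                          
                          
                          


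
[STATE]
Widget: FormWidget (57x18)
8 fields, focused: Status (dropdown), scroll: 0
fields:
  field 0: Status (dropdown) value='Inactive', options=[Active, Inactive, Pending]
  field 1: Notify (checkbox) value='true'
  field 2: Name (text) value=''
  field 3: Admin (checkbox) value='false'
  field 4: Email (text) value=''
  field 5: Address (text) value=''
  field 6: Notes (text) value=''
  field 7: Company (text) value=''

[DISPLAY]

> Status:     [Inactive                                ▼]
  Notify:     [x]                                        
  Name:       [                                         ]
  Admin:      [ ]                                        
  Email:      [                                         ]
  Address:    [                                         ]
  Notes:      [                                         ]
  Company:    [                                         ]
                                                         
                                                         
                                                         
                                                         
                                                         
                                                         
                                                         
                                                         
                                                         
                                                         


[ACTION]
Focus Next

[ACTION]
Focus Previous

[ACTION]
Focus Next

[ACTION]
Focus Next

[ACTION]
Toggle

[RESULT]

  Status:     [Inactive                                ▼]
  Notify:     [x]                                        
> Name:       [                                         ]
  Admin:      [ ]                                        
  Email:      [                                         ]
  Address:    [                                         ]
  Notes:      [                                         ]
  Company:    [                                         ]
                                                         
                                                         
                                                         
                                                         
                                                         
                                                         
                                                         
                                                         
                                                         
                                                         


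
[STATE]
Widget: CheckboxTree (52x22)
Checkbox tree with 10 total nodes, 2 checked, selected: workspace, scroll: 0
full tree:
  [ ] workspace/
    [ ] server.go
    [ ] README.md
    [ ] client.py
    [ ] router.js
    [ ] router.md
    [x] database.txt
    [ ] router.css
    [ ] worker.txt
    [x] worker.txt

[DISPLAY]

>[-] workspace/                                     
   [ ] server.go                                    
   [ ] README.md                                    
   [ ] client.py                                    
   [ ] router.js                                    
   [ ] router.md                                    
   [x] database.txt                                 
   [ ] router.css                                   
   [ ] worker.txt                                   
   [x] worker.txt                                   
                                                    
                                                    
                                                    
                                                    
                                                    
                                                    
                                                    
                                                    
                                                    
                                                    
                                                    
                                                    


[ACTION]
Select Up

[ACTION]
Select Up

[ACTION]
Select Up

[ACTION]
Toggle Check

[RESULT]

>[x] workspace/                                     
   [x] server.go                                    
   [x] README.md                                    
   [x] client.py                                    
   [x] router.js                                    
   [x] router.md                                    
   [x] database.txt                                 
   [x] router.css                                   
   [x] worker.txt                                   
   [x] worker.txt                                   
                                                    
                                                    
                                                    
                                                    
                                                    
                                                    
                                                    
                                                    
                                                    
                                                    
                                                    
                                                    


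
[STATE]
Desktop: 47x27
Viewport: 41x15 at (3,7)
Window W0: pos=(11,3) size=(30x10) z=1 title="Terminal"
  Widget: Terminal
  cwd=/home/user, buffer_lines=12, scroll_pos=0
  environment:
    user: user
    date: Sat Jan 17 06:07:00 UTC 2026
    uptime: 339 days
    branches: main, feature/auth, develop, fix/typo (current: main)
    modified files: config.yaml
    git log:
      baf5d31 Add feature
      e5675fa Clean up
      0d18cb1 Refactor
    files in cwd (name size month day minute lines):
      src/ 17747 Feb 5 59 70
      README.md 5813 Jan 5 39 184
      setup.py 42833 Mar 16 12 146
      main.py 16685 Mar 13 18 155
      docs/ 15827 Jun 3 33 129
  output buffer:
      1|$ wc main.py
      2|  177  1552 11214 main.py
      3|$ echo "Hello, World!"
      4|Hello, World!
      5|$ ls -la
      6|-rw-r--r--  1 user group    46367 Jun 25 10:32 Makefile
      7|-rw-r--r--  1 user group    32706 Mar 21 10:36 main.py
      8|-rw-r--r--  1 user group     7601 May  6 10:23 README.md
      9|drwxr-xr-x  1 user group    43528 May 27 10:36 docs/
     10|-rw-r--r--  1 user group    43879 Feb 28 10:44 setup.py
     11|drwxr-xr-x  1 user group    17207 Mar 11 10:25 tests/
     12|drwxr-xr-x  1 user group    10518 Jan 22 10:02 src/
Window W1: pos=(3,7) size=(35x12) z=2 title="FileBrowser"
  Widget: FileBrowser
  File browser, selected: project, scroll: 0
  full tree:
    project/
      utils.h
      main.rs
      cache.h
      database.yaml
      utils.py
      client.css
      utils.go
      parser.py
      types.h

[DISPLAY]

┏━━━━━━━━━━━━━━━━━━━━━━━━━━━━━━━━━┓  ┃   
┃ FileBrowser                     ┃  ┃   
┠─────────────────────────────────┨  ┃   
┃> [-] project/                   ┃  ┃   
┃    utils.h                      ┃  ┃   
┃    main.rs                      ┃━━┛   
┃    cache.h                      ┃      
┃    database.yaml                ┃      
┃    utils.py                     ┃      
┃    client.css                   ┃      
┃    utils.go                     ┃      
┗━━━━━━━━━━━━━━━━━━━━━━━━━━━━━━━━━┛      
                                         
                                         
                                         


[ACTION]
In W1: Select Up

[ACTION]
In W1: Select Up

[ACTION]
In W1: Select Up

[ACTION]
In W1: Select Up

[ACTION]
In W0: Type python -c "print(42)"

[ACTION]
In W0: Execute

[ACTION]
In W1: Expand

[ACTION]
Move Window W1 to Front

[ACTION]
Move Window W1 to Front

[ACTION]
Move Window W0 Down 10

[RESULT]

┏━━━━━━━━━━━━━━━━━━━━━━━━━━━━━━━━━┓      
┃ FileBrowser                     ┃      
┠─────────────────────────────────┨      
┃> [-] project/                   ┃      
┃    utils.h                      ┃      
┃    main.rs                      ┃      
┃    cache.h                      ┃━━┓   
┃    database.yaml                ┃  ┃   
┃    utils.py                     ┃──┨   
┃    client.css                   ┃  ┃   
┃    utils.go                     ┃  ┃   
┗━━━━━━━━━━━━━━━━━━━━━━━━━━━━━━━━━┛  ┃   
        ┃$ python -c "print(42)"     ┃   
        ┃42                          ┃   
        ┃$ █                         ┃   


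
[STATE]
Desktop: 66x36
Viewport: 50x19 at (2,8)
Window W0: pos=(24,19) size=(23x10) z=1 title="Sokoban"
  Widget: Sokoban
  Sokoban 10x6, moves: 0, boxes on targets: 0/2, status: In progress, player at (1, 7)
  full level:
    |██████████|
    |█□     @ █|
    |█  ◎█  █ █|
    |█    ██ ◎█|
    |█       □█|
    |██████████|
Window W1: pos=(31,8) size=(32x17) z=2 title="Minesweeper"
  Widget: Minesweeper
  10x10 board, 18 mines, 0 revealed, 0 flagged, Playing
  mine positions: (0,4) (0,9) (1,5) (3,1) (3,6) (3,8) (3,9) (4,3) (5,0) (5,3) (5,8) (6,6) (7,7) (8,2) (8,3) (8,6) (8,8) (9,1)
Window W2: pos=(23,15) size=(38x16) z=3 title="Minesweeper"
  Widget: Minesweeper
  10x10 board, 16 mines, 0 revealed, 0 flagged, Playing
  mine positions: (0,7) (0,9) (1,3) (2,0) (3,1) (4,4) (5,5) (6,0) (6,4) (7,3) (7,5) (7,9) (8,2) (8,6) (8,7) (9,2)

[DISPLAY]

                             ┏━━━━━━━━━━━━━━━━━━━━
                             ┃ Minesweeper        
                             ┠────────────────────
                             ┃■■■■■■■■■■          
                             ┃■■■■■■■■■■          
                             ┃■■■■■■■■■■          
                             ┃■■■■■■■■■■          
                     ┏━━━━━━━━━━━━━━━━━━━━━━━━━━━━
                     ┃ Minesweeper                
                     ┠────────────────────────────
                     ┃■■■■■■■■■■                  
                     ┃■■■■■■■■■■                  
                     ┃■■■■■■■■■■                  
                     ┃■■■■■■■■■■                  
                     ┃■■■■■■■■■■                  
                     ┃■■■■■■■■■■                  
                     ┃■■■■■■■■■■                  
                     ┃■■■■■■■■■■                  
                     ┃■■■■■■■■■■                  


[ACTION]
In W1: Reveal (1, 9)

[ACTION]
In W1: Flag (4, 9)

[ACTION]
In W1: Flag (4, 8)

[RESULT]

                             ┏━━━━━━━━━━━━━━━━━━━━
                             ┃ Minesweeper        
                             ┠────────────────────
                             ┃■■■■■■■■■■          
                             ┃■■■■■■■■■1          
                             ┃■■■■■■■■■■          
                             ┃■■■■■■■■■■          
                     ┏━━━━━━━━━━━━━━━━━━━━━━━━━━━━
                     ┃ Minesweeper                
                     ┠────────────────────────────
                     ┃■■■■■■■■■■                  
                     ┃■■■■■■■■■■                  
                     ┃■■■■■■■■■■                  
                     ┃■■■■■■■■■■                  
                     ┃■■■■■■■■■■                  
                     ┃■■■■■■■■■■                  
                     ┃■■■■■■■■■■                  
                     ┃■■■■■■■■■■                  
                     ┃■■■■■■■■■■                  


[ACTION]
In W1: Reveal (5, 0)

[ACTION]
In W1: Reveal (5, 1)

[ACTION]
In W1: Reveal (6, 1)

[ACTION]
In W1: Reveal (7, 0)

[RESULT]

                             ┏━━━━━━━━━━━━━━━━━━━━
                             ┃ Minesweeper        
                             ┠────────────────────
                             ┃■■■■✹■■■■✹          
                             ┃■■■■■✹■■■1          
                             ┃■■■■■■■■■■          
                             ┃■✹■■■■✹■✹✹          
                     ┏━━━━━━━━━━━━━━━━━━━━━━━━━━━━
                     ┃ Minesweeper                
                     ┠────────────────────────────
                     ┃■■■■■■■■■■                  
                     ┃■■■■■■■■■■                  
                     ┃■■■■■■■■■■                  
                     ┃■■■■■■■■■■                  
                     ┃■■■■■■■■■■                  
                     ┃■■■■■■■■■■                  
                     ┃■■■■■■■■■■                  
                     ┃■■■■■■■■■■                  
                     ┃■■■■■■■■■■                  


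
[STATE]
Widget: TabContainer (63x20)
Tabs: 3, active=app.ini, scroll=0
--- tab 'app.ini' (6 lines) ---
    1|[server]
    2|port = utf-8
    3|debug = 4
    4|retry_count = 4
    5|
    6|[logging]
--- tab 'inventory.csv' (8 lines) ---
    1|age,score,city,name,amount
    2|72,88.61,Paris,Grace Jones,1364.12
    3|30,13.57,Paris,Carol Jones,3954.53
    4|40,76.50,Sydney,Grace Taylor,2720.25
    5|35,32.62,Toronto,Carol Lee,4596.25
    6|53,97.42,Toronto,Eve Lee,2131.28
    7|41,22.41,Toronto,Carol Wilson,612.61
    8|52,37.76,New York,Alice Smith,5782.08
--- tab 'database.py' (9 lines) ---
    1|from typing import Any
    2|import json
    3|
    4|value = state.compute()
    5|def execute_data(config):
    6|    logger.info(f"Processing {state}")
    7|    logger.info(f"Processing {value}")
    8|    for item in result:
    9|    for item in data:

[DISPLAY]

[app.ini]│ inventory.csv │ database.py                         
───────────────────────────────────────────────────────────────
[server]                                                       
port = utf-8                                                   
debug = 4                                                      
retry_count = 4                                                
                                                               
[logging]                                                      
                                                               
                                                               
                                                               
                                                               
                                                               
                                                               
                                                               
                                                               
                                                               
                                                               
                                                               
                                                               


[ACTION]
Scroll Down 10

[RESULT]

[app.ini]│ inventory.csv │ database.py                         
───────────────────────────────────────────────────────────────
[logging]                                                      
                                                               
                                                               
                                                               
                                                               
                                                               
                                                               
                                                               
                                                               
                                                               
                                                               
                                                               
                                                               
                                                               
                                                               
                                                               
                                                               
                                                               


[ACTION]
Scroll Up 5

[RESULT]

[app.ini]│ inventory.csv │ database.py                         
───────────────────────────────────────────────────────────────
[server]                                                       
port = utf-8                                                   
debug = 4                                                      
retry_count = 4                                                
                                                               
[logging]                                                      
                                                               
                                                               
                                                               
                                                               
                                                               
                                                               
                                                               
                                                               
                                                               
                                                               
                                                               
                                                               


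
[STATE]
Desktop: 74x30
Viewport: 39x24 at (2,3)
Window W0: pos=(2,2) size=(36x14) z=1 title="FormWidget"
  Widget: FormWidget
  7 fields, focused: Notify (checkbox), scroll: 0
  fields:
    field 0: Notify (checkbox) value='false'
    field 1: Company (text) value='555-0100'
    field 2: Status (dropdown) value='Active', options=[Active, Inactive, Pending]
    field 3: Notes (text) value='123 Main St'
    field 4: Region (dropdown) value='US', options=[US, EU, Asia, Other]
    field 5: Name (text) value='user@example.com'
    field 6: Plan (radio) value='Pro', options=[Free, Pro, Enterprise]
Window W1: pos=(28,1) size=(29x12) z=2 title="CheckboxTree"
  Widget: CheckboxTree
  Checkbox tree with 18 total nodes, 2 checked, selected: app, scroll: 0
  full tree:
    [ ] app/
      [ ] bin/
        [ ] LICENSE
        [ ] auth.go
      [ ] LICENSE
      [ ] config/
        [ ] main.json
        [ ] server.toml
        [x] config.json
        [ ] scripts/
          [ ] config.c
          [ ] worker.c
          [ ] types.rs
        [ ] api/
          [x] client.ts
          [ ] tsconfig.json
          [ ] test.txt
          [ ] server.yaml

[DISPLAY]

┃ FormWidget              ┠────────────
┠─────────────────────────┃>[-] app/   
┃> Notify:     [ ]        ┃   [ ] bin/ 
┃  Company:    [555-0100  ┃     [ ] LIC
┃  Status:     [Active    ┃     [ ] aut
┃  Notes:      [123 Main S┃   [ ] LICEN
┃  Region:     [US        ┃   [-] confi
┃  Name:       [user@examp┃     [ ] mai
┃  Plan:       ( ) Free  (┃     [ ] ser
┃                         ┗━━━━━━━━━━━━
┃                                  ┃   
┃                                  ┃   
┗━━━━━━━━━━━━━━━━━━━━━━━━━━━━━━━━━━┛   
                                       
                                       
                                       
                                       
                                       
                                       
                                       
                                       
                                       
                                       
                                       


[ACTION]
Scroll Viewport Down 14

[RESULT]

┃  Company:    [555-0100  ┃     [ ] LIC
┃  Status:     [Active    ┃     [ ] aut
┃  Notes:      [123 Main S┃   [ ] LICEN
┃  Region:     [US        ┃   [-] confi
┃  Name:       [user@examp┃     [ ] mai
┃  Plan:       ( ) Free  (┃     [ ] ser
┃                         ┗━━━━━━━━━━━━
┃                                  ┃   
┃                                  ┃   
┗━━━━━━━━━━━━━━━━━━━━━━━━━━━━━━━━━━┛   
                                       
                                       
                                       
                                       
                                       
                                       
                                       
                                       
                                       
                                       
                                       
                                       
                                       
                                       


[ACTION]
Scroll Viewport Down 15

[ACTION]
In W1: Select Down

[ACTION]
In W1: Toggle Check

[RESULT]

┃  Company:    [555-0100  ┃     [x] LIC
┃  Status:     [Active    ┃     [x] aut
┃  Notes:      [123 Main S┃   [ ] LICEN
┃  Region:     [US        ┃   [-] confi
┃  Name:       [user@examp┃     [ ] mai
┃  Plan:       ( ) Free  (┃     [ ] ser
┃                         ┗━━━━━━━━━━━━
┃                                  ┃   
┃                                  ┃   
┗━━━━━━━━━━━━━━━━━━━━━━━━━━━━━━━━━━┛   
                                       
                                       
                                       
                                       
                                       
                                       
                                       
                                       
                                       
                                       
                                       
                                       
                                       
                                       


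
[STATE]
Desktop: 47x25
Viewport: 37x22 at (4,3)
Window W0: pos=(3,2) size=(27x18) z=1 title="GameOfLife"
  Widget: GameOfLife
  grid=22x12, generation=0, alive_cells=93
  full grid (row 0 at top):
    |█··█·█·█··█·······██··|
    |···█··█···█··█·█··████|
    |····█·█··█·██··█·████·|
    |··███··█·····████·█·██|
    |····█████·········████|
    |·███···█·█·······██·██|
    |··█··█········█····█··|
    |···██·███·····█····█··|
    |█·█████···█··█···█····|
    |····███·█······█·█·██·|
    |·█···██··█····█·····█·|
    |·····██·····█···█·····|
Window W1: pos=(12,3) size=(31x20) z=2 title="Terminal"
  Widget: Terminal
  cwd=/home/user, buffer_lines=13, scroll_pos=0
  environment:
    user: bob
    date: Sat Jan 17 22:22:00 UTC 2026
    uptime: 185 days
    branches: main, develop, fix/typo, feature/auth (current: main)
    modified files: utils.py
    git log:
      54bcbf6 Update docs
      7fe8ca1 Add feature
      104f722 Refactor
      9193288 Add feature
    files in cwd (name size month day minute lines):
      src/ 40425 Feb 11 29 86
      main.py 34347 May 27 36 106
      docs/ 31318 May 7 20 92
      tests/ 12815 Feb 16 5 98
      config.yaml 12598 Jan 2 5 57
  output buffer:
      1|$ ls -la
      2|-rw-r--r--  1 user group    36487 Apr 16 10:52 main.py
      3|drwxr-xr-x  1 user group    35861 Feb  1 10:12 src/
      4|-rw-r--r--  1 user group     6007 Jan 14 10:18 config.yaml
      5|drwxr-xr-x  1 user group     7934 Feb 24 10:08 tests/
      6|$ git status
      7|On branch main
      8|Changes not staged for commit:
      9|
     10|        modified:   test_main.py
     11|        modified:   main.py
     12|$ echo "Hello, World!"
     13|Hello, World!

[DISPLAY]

 GameOfL┏━━━━━━━━━━━━━━━━━━━━━━━━━━━━
────────┃ Terminal                   
Gen: 0  ┠────────────────────────────
█··█·█·█┃$ ls -la                    
···█··█·┃-rw-r--r--  1 user group    
····█·█·┃drwxr-xr-x  1 user group    
··███··█┃-rw-r--r--  1 user group    
····████┃drwxr-xr-x  1 user group    
·███···█┃$ git status                
··█··█··┃On branch main              
···██·██┃Changes not staged for commi
█·█████·┃                            
····███·┃        modified:   test_mai
·█···██·┃        modified:   main.py 
·····██·┃$ echo "Hello, World!"      
        ┃Hello, World!               
━━━━━━━━┃$ █                         
        ┃                            
        ┃                            
        ┗━━━━━━━━━━━━━━━━━━━━━━━━━━━━
                                     
                                     


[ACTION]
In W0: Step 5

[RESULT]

 GameOfL┏━━━━━━━━━━━━━━━━━━━━━━━━━━━━
────────┃ Terminal                   
Gen: 5  ┠────────────────────────────
····█···┃$ ls -la                    
···█····┃-rw-r--r--  1 user group    
···█···█┃drwxr-xr-x  1 user group    
···███··┃-rw-r--r--  1 user group    
····█·█·┃drwxr-xr-x  1 user group    
███··██·┃$ git status                
······█·┃On branch main              
······██┃Changes not staged for commi
·······█┃                            
········┃        modified:   test_mai
········┃        modified:   main.py 
········┃$ echo "Hello, World!"      
        ┃Hello, World!               
━━━━━━━━┃$ █                         
        ┃                            
        ┃                            
        ┗━━━━━━━━━━━━━━━━━━━━━━━━━━━━
                                     
                                     


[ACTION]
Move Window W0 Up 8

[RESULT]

Gen: 5  ┏━━━━━━━━━━━━━━━━━━━━━━━━━━━━
····█···┃ Terminal                   
···█····┠────────────────────────────
···█···█┃$ ls -la                    
···███··┃-rw-r--r--  1 user group    
····█·█·┃drwxr-xr-x  1 user group    
███··██·┃-rw-r--r--  1 user group    
······█·┃drwxr-xr-x  1 user group    
······██┃$ git status                
·······█┃On branch main              
········┃Changes not staged for commi
········┃                            
········┃        modified:   test_mai
        ┃        modified:   main.py 
━━━━━━━━┃$ echo "Hello, World!"      
        ┃Hello, World!               
        ┃$ █                         
        ┃                            
        ┃                            
        ┗━━━━━━━━━━━━━━━━━━━━━━━━━━━━
                                     
                                     


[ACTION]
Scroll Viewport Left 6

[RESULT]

   ┃Gen: 5  ┏━━━━━━━━━━━━━━━━━━━━━━━━
   ┃····█···┃ Terminal               
   ┃···█····┠────────────────────────
   ┃···█···█┃$ ls -la                
   ┃···███··┃-rw-r--r--  1 user group
   ┃····█·█·┃drwxr-xr-x  1 user group
   ┃███··██·┃-rw-r--r--  1 user group
   ┃······█·┃drwxr-xr-x  1 user group
   ┃······██┃$ git status            
   ┃·······█┃On branch main          
   ┃········┃Changes not staged for c
   ┃········┃                        
   ┃········┃        modified:   test
   ┃        ┃        modified:   main
   ┗━━━━━━━━┃$ echo "Hello, World!"  
            ┃Hello, World!           
            ┃$ █                     
            ┃                        
            ┃                        
            ┗━━━━━━━━━━━━━━━━━━━━━━━━
                                     
                                     


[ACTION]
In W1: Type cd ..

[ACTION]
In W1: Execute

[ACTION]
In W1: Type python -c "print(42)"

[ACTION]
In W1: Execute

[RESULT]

   ┃Gen: 5  ┏━━━━━━━━━━━━━━━━━━━━━━━━
   ┃····█···┃ Terminal               
   ┃···█····┠────────────────────────
   ┃···█···█┃drwxr-xr-x  1 user group
   ┃···███··┃-rw-r--r--  1 user group
   ┃····█·█·┃drwxr-xr-x  1 user group
   ┃███··██·┃$ git status            
   ┃······█·┃On branch main          
   ┃······██┃Changes not staged for c
   ┃·······█┃                        
   ┃········┃        modified:   test
   ┃········┃        modified:   main
   ┃········┃$ echo "Hello, World!"  
   ┃        ┃Hello, World!           
   ┗━━━━━━━━┃$ cd ..                 
            ┃                        
            ┃$ python -c "print(42)" 
            ┃42                      
            ┃$ █                     
            ┗━━━━━━━━━━━━━━━━━━━━━━━━
                                     
                                     
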